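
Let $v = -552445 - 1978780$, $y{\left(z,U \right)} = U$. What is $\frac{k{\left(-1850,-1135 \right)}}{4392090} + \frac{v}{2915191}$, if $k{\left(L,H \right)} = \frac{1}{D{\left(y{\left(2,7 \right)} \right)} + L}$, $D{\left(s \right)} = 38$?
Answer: $- \frac{20144670837488191}{23200451605412280} \approx -0.86829$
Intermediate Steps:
$k{\left(L,H \right)} = \frac{1}{38 + L}$
$v = -2531225$ ($v = -552445 - 1978780 = -2531225$)
$\frac{k{\left(-1850,-1135 \right)}}{4392090} + \frac{v}{2915191} = \frac{1}{\left(38 - 1850\right) 4392090} - \frac{2531225}{2915191} = \frac{1}{-1812} \cdot \frac{1}{4392090} - \frac{2531225}{2915191} = \left(- \frac{1}{1812}\right) \frac{1}{4392090} - \frac{2531225}{2915191} = - \frac{1}{7958467080} - \frac{2531225}{2915191} = - \frac{20144670837488191}{23200451605412280}$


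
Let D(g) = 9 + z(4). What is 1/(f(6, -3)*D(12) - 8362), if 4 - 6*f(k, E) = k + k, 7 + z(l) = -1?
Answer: -3/25090 ≈ -0.00011957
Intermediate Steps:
z(l) = -8 (z(l) = -7 - 1 = -8)
f(k, E) = ⅔ - k/3 (f(k, E) = ⅔ - (k + k)/6 = ⅔ - k/3)
D(g) = 1 (D(g) = 9 - 8 = 1)
1/(f(6, -3)*D(12) - 8362) = 1/((⅔ - ⅓*6)*1 - 8362) = 1/((⅔ - 2)*1 - 8362) = 1/(-4/3*1 - 8362) = 1/(-4/3 - 8362) = 1/(-25090/3) = -3/25090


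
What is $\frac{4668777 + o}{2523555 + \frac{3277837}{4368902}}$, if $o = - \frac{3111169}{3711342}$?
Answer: $\frac{37850910994422921815}{20459084090619128937} \approx 1.8501$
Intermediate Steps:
$o = - \frac{3111169}{3711342}$ ($o = \left(-3111169\right) \frac{1}{3711342} = - \frac{3111169}{3711342} \approx -0.83829$)
$\frac{4668777 + o}{2523555 + \frac{3277837}{4368902}} = \frac{4668777 - \frac{3111169}{3711342}}{2523555 + \frac{3277837}{4368902}} = \frac{17327425057565}{3711342 \left(2523555 + 3277837 \cdot \frac{1}{4368902}\right)} = \frac{17327425057565}{3711342 \left(2523555 + \frac{3277837}{4368902}\right)} = \frac{17327425057565}{3711342 \cdot \frac{11025167764447}{4368902}} = \frac{17327425057565}{3711342} \cdot \frac{4368902}{11025167764447} = \frac{37850910994422921815}{20459084090619128937}$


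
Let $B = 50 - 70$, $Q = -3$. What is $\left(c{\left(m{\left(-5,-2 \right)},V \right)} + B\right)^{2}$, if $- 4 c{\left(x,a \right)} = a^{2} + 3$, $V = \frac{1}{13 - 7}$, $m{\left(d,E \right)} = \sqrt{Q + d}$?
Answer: $\frac{8934121}{20736} \approx 430.85$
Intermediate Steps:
$m{\left(d,E \right)} = \sqrt{-3 + d}$
$V = \frac{1}{6} \approx 0.16667$
$c{\left(x,a \right)} = - \frac{3}{4} - \frac{a^{2}}{4}$ ($c{\left(x,a \right)} = - \frac{a^{2} + 3}{4} = - \frac{3 + a^{2}}{4} = - \frac{3}{4} - \frac{a^{2}}{4}$)
$B = -20$ ($B = 50 - 70 = -20$)
$\left(c{\left(m{\left(-5,-2 \right)},V \right)} + B\right)^{2} = \left(\left(- \frac{3}{4} - \frac{1}{4 \cdot 36}\right) - 20\right)^{2} = \left(\left(- \frac{3}{4} - \frac{1}{144}\right) - 20\right)^{2} = \left(- \frac{109}{144} - 20\right)^{2} = \left(- \frac{2989}{144}\right)^{2} = \frac{8934121}{20736}$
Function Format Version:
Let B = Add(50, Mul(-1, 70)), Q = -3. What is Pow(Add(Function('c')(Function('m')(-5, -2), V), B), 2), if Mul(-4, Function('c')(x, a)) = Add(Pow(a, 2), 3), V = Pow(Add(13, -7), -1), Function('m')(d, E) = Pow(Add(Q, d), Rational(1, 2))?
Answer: Rational(8934121, 20736) ≈ 430.85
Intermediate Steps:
Function('m')(d, E) = Pow(Add(-3, d), Rational(1, 2))
V = Rational(1, 6) (V = Pow(6, -1) = Rational(1, 6) ≈ 0.16667)
Function('c')(x, a) = Add(Rational(-3, 4), Mul(Rational(-1, 4), Pow(a, 2))) (Function('c')(x, a) = Mul(Rational(-1, 4), Add(Pow(a, 2), 3)) = Mul(Rational(-1, 4), Add(3, Pow(a, 2))) = Add(Rational(-3, 4), Mul(Rational(-1, 4), Pow(a, 2))))
B = -20 (B = Add(50, -70) = -20)
Pow(Add(Function('c')(Function('m')(-5, -2), V), B), 2) = Pow(Add(Add(Rational(-3, 4), Mul(Rational(-1, 4), Pow(Rational(1, 6), 2))), -20), 2) = Pow(Add(Add(Rational(-3, 4), Mul(Rational(-1, 4), Rational(1, 36))), -20), 2) = Pow(Add(Add(Rational(-3, 4), Rational(-1, 144)), -20), 2) = Pow(Add(Rational(-109, 144), -20), 2) = Pow(Rational(-2989, 144), 2) = Rational(8934121, 20736)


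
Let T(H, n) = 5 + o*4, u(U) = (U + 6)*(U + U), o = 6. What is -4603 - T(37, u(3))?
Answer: -4632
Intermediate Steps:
u(U) = 2*U*(6 + U) (u(U) = (6 + U)*(2*U) = 2*U*(6 + U))
T(H, n) = 29 (T(H, n) = 5 + 6*4 = 5 + 24 = 29)
-4603 - T(37, u(3)) = -4603 - 1*29 = -4603 - 29 = -4632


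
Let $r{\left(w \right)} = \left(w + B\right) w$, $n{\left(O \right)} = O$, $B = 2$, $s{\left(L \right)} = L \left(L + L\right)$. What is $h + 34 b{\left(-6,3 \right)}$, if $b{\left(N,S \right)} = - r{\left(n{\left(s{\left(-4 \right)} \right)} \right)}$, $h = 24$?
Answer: $-36968$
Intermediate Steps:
$s{\left(L \right)} = 2 L^{2}$ ($s{\left(L \right)} = L 2 L = 2 L^{2}$)
$r{\left(w \right)} = w \left(2 + w\right)$ ($r{\left(w \right)} = \left(w + 2\right) w = \left(2 + w\right) w = w \left(2 + w\right)$)
$b{\left(N,S \right)} = -1088$ ($b{\left(N,S \right)} = - 2 \left(-4\right)^{2} \left(2 + 2 \left(-4\right)^{2}\right) = - 2 \cdot 16 \left(2 + 2 \cdot 16\right) = - 32 \left(2 + 32\right) = - 32 \cdot 34 = \left(-1\right) 1088 = -1088$)
$h + 34 b{\left(-6,3 \right)} = 24 + 34 \left(-1088\right) = 24 - 36992 = -36968$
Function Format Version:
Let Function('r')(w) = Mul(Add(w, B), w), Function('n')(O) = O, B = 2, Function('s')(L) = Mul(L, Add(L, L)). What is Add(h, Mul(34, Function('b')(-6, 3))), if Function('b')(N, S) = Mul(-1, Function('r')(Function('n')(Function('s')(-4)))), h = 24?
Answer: -36968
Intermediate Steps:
Function('s')(L) = Mul(2, Pow(L, 2)) (Function('s')(L) = Mul(L, Mul(2, L)) = Mul(2, Pow(L, 2)))
Function('r')(w) = Mul(w, Add(2, w)) (Function('r')(w) = Mul(Add(w, 2), w) = Mul(Add(2, w), w) = Mul(w, Add(2, w)))
Function('b')(N, S) = -1088 (Function('b')(N, S) = Mul(-1, Mul(Mul(2, Pow(-4, 2)), Add(2, Mul(2, Pow(-4, 2))))) = Mul(-1, Mul(Mul(2, 16), Add(2, Mul(2, 16)))) = Mul(-1, Mul(32, Add(2, 32))) = Mul(-1, Mul(32, 34)) = Mul(-1, 1088) = -1088)
Add(h, Mul(34, Function('b')(-6, 3))) = Add(24, Mul(34, -1088)) = Add(24, -36992) = -36968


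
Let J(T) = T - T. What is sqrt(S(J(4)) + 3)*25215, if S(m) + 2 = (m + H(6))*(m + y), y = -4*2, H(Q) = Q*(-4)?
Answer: 25215*sqrt(193) ≈ 3.5030e+5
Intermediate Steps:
J(T) = 0
H(Q) = -4*Q
y = -8
S(m) = -2 + (-24 + m)*(-8 + m) (S(m) = -2 + (m - 4*6)*(m - 8) = -2 + (m - 24)*(-8 + m) = -2 + (-24 + m)*(-8 + m))
sqrt(S(J(4)) + 3)*25215 = sqrt((190 + 0**2 - 32*0) + 3)*25215 = sqrt((190 + 0 + 0) + 3)*25215 = sqrt(190 + 3)*25215 = sqrt(193)*25215 = 25215*sqrt(193)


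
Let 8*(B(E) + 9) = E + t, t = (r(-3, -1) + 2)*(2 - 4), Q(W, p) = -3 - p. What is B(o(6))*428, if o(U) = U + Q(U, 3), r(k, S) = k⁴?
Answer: -12733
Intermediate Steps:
o(U) = -6 + U (o(U) = U + (-3 - 1*3) = U + (-3 - 3) = U - 6 = -6 + U)
t = -166 (t = ((-3)⁴ + 2)*(2 - 4) = (81 + 2)*(-2) = 83*(-2) = -166)
B(E) = -119/4 + E/8 (B(E) = -9 + (E - 166)/8 = -9 + (-166 + E)/8 = -9 + (-83/4 + E/8) = -119/4 + E/8)
B(o(6))*428 = (-119/4 + (-6 + 6)/8)*428 = (-119/4 + (⅛)*0)*428 = (-119/4 + 0)*428 = -119/4*428 = -12733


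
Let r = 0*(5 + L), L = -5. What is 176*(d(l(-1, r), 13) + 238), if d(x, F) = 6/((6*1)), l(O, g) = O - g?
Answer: 42064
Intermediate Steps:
r = 0 (r = 0*(5 - 5) = 0*0 = 0)
d(x, F) = 1 (d(x, F) = 6/6 = 6*(⅙) = 1)
176*(d(l(-1, r), 13) + 238) = 176*(1 + 238) = 176*239 = 42064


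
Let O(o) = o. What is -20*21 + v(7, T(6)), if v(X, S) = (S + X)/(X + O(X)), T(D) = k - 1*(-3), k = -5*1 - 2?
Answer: -5877/14 ≈ -419.79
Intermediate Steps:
k = -7 (k = -5 - 2 = -7)
T(D) = -4 (T(D) = -7 - 1*(-3) = -7 + 3 = -4)
v(X, S) = (S + X)/(2*X) (v(X, S) = (S + X)/(X + X) = (S + X)/((2*X)) = (S + X)*(1/(2*X)) = (S + X)/(2*X))
-20*21 + v(7, T(6)) = -20*21 + (1/2)*(-4 + 7)/7 = -420 + (1/2)*(1/7)*3 = -420 + 3/14 = -5877/14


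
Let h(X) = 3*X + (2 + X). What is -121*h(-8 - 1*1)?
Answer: 4114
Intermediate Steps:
h(X) = 2 + 4*X
-121*h(-8 - 1*1) = -121*(2 + 4*(-8 - 1*1)) = -121*(2 + 4*(-8 - 1)) = -121*(2 + 4*(-9)) = -121*(2 - 36) = -121*(-34) = 4114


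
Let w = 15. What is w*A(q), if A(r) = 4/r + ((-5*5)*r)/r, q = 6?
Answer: -365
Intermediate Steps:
A(r) = -25 + 4/r (A(r) = 4/r + (-25*r)/r = 4/r - 25 = -25 + 4/r)
w*A(q) = 15*(-25 + 4/6) = 15*(-25 + 4*(1/6)) = 15*(-25 + 2/3) = 15*(-73/3) = -365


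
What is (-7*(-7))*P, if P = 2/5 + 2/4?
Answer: 441/10 ≈ 44.100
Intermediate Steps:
P = 9/10 (P = 2*(⅕) + 2*(¼) = ⅖ + ½ = 9/10 ≈ 0.90000)
(-7*(-7))*P = -7*(-7)*(9/10) = 49*(9/10) = 441/10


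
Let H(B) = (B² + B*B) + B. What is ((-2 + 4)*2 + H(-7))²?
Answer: 9025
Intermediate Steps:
H(B) = B + 2*B² (H(B) = (B² + B²) + B = 2*B² + B = B + 2*B²)
((-2 + 4)*2 + H(-7))² = ((-2 + 4)*2 - 7*(1 + 2*(-7)))² = (2*2 - 7*(1 - 14))² = (4 - 7*(-13))² = (4 + 91)² = 95² = 9025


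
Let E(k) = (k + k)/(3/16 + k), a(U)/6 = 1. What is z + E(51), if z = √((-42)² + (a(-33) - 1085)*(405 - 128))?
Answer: 544/273 + I*√297119 ≈ 1.9927 + 545.09*I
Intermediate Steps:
a(U) = 6 (a(U) = 6*1 = 6)
E(k) = 2*k/(3/16 + k) (E(k) = (2*k)/(3*(1/16) + k) = (2*k)/(3/16 + k) = 2*k/(3/16 + k))
z = I*√297119 (z = √((-42)² + (6 - 1085)*(405 - 128)) = √(1764 - 1079*277) = √(1764 - 298883) = √(-297119) = I*√297119 ≈ 545.09*I)
z + E(51) = I*√297119 + 32*51/(3 + 16*51) = I*√297119 + 32*51/(3 + 816) = I*√297119 + 32*51/819 = I*√297119 + 32*51*(1/819) = I*√297119 + 544/273 = 544/273 + I*√297119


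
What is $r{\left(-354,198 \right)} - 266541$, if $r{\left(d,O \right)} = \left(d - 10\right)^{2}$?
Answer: $-134045$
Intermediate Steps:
$r{\left(d,O \right)} = \left(-10 + d\right)^{2}$
$r{\left(-354,198 \right)} - 266541 = \left(-10 - 354\right)^{2} - 266541 = \left(-364\right)^{2} - 266541 = 132496 - 266541 = -134045$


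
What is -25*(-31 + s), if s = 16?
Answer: 375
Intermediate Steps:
-25*(-31 + s) = -25*(-31 + 16) = -25*(-15) = 375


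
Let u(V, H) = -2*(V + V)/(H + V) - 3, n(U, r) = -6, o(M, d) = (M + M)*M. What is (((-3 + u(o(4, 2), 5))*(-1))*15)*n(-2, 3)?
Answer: -31500/37 ≈ -851.35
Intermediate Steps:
o(M, d) = 2*M² (o(M, d) = (2*M)*M = 2*M²)
u(V, H) = -3 - 4*V/(H + V) (u(V, H) = -2*2*V/(H + V) - 3 = -4*V/(H + V) - 3 = -3 - 4*V/(H + V))
(((-3 + u(o(4, 2), 5))*(-1))*15)*n(-2, 3) = (((-3 + (-14*4² - 3*5)/(5 + 2*4²))*(-1))*15)*(-6) = (((-3 + (-14*16 - 15)/(5 + 2*16))*(-1))*15)*(-6) = (((-3 + (-7*32 - 15)/(5 + 32))*(-1))*15)*(-6) = (((-3 + (-224 - 15)/37)*(-1))*15)*(-6) = (((-3 + (1/37)*(-239))*(-1))*15)*(-6) = (((-3 - 239/37)*(-1))*15)*(-6) = (-350/37*(-1)*15)*(-6) = ((350/37)*15)*(-6) = (5250/37)*(-6) = -31500/37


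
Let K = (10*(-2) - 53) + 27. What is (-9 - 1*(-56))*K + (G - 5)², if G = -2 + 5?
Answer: -2158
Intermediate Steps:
G = 3
K = -46 (K = (-20 - 53) + 27 = -73 + 27 = -46)
(-9 - 1*(-56))*K + (G - 5)² = (-9 - 1*(-56))*(-46) + (3 - 5)² = (-9 + 56)*(-46) + (-2)² = 47*(-46) + 4 = -2162 + 4 = -2158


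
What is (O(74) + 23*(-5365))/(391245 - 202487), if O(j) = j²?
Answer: -117919/188758 ≈ -0.62471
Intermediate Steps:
(O(74) + 23*(-5365))/(391245 - 202487) = (74² + 23*(-5365))/(391245 - 202487) = (5476 - 123395)/188758 = -117919*1/188758 = -117919/188758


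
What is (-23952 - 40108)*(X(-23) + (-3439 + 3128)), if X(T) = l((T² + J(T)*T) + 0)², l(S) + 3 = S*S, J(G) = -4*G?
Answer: -406343771028642700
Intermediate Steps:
l(S) = -3 + S² (l(S) = -3 + S*S = -3 + S²)
X(T) = (-3 + 9*T⁴)² (X(T) = (-3 + ((T² + (-4*T)*T) + 0)²)² = (-3 + ((T² - 4*T²) + 0)²)² = (-3 + (-3*T² + 0)²)² = (-3 + (-3*T²)²)² = (-3 + 9*T⁴)²)
(-23952 - 40108)*(X(-23) + (-3439 + 3128)) = (-23952 - 40108)*(9*(-1 + 3*(-23)⁴)² + (-3439 + 3128)) = -64060*(9*(-1 + 3*279841)² - 311) = -64060*(9*(-1 + 839523)² - 311) = -64060*(9*839522² - 311) = -64060*(9*704797188484 - 311) = -64060*(6343174696356 - 311) = -64060*6343174696045 = -406343771028642700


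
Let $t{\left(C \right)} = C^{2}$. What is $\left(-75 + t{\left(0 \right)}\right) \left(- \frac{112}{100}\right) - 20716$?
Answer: $-20632$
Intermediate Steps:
$\left(-75 + t{\left(0 \right)}\right) \left(- \frac{112}{100}\right) - 20716 = \left(-75 + 0^{2}\right) \left(- \frac{112}{100}\right) - 20716 = \left(-75 + 0\right) \left(\left(-112\right) \frac{1}{100}\right) - 20716 = \left(-75\right) \left(- \frac{28}{25}\right) - 20716 = 84 - 20716 = -20632$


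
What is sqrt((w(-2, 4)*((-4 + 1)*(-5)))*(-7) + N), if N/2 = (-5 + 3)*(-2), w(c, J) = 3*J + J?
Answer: 2*I*sqrt(418) ≈ 40.89*I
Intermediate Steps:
w(c, J) = 4*J
N = 8 (N = 2*((-5 + 3)*(-2)) = 2*(-2*(-2)) = 2*4 = 8)
sqrt((w(-2, 4)*((-4 + 1)*(-5)))*(-7) + N) = sqrt(((4*4)*((-4 + 1)*(-5)))*(-7) + 8) = sqrt((16*(-3*(-5)))*(-7) + 8) = sqrt((16*15)*(-7) + 8) = sqrt(240*(-7) + 8) = sqrt(-1680 + 8) = sqrt(-1672) = 2*I*sqrt(418)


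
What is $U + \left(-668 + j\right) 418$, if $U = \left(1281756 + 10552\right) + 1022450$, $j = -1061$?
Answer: $1592036$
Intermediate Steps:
$U = 2314758$ ($U = 1292308 + 1022450 = 2314758$)
$U + \left(-668 + j\right) 418 = 2314758 + \left(-668 - 1061\right) 418 = 2314758 - 722722 = 1592036$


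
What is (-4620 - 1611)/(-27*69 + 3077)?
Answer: -6231/1214 ≈ -5.1326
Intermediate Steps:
(-4620 - 1611)/(-27*69 + 3077) = -6231/(-1863 + 3077) = -6231/1214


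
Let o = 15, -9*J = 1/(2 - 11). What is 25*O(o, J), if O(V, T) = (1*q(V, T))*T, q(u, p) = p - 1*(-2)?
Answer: 4075/6561 ≈ 0.62109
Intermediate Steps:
q(u, p) = 2 + p (q(u, p) = p + 2 = 2 + p)
J = 1/81 (J = -1/(9*(2 - 11)) = -⅑/(-9) = -⅑*(-⅑) = 1/81 ≈ 0.012346)
O(V, T) = T*(2 + T) (O(V, T) = (1*(2 + T))*T = (2 + T)*T = T*(2 + T))
25*O(o, J) = 25*((2 + 1/81)/81) = 25*((1/81)*(163/81)) = 25*(163/6561) = 4075/6561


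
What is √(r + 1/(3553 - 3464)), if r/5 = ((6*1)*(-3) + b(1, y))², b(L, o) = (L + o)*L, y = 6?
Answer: √4792294/89 ≈ 24.597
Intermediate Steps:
b(L, o) = L*(L + o)
r = 605 (r = 5*((6*1)*(-3) + 1*(1 + 6))² = 5*(6*(-3) + 1*7)² = 5*(-18 + 7)² = 5*(-11)² = 5*121 = 605)
√(r + 1/(3553 - 3464)) = √(605 + 1/(3553 - 3464)) = √(605 + 1/89) = √(53846/89) = √4792294/89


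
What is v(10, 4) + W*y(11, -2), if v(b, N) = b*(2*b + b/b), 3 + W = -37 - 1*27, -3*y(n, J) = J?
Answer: 496/3 ≈ 165.33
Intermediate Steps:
y(n, J) = -J/3
W = -67 (W = -3 + (-37 - 1*27) = -3 + (-37 - 27) = -3 - 64 = -67)
v(b, N) = b*(1 + 2*b) (v(b, N) = b*(2*b + 1) = b*(1 + 2*b))
v(10, 4) + W*y(11, -2) = 10*(1 + 2*10) - (-67)*(-2)/3 = 10*(1 + 20) - 67*⅔ = 10*21 - 134/3 = 210 - 134/3 = 496/3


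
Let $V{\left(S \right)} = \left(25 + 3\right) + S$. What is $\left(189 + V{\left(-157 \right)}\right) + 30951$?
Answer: $31011$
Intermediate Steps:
$V{\left(S \right)} = 28 + S$
$\left(189 + V{\left(-157 \right)}\right) + 30951 = \left(189 + \left(28 - 157\right)\right) + 30951 = \left(189 - 129\right) + 30951 = 60 + 30951 = 31011$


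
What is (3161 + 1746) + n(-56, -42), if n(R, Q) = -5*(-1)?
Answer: 4912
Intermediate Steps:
n(R, Q) = 5
(3161 + 1746) + n(-56, -42) = (3161 + 1746) + 5 = 4907 + 5 = 4912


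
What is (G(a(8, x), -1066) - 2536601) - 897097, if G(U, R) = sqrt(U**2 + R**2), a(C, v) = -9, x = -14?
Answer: -3433698 + sqrt(1136437) ≈ -3.4326e+6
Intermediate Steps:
G(U, R) = sqrt(R**2 + U**2)
(G(a(8, x), -1066) - 2536601) - 897097 = (sqrt((-1066)**2 + (-9)**2) - 2536601) - 897097 = (sqrt(1136356 + 81) - 2536601) - 897097 = (sqrt(1136437) - 2536601) - 897097 = (-2536601 + sqrt(1136437)) - 897097 = -3433698 + sqrt(1136437)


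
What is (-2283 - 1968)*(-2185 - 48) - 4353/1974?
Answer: 6246052363/658 ≈ 9.4925e+6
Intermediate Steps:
(-2283 - 1968)*(-2185 - 48) - 4353/1974 = -4251*(-2233) - 4353*1/1974 = 9492483 - 1451/658 = 6246052363/658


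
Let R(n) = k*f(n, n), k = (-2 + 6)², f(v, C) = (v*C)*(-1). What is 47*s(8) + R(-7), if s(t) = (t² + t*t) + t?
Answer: 5608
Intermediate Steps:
f(v, C) = -C*v (f(v, C) = (C*v)*(-1) = -C*v)
k = 16 (k = 4² = 16)
s(t) = t + 2*t² (s(t) = (t² + t²) + t = 2*t² + t = t + 2*t²)
R(n) = -16*n² (R(n) = 16*(-n*n) = 16*(-n²) = -16*n²)
47*s(8) + R(-7) = 47*(8*(1 + 2*8)) - 16*(-7)² = 47*(8*(1 + 16)) - 16*49 = 47*(8*17) - 784 = 47*136 - 784 = 6392 - 784 = 5608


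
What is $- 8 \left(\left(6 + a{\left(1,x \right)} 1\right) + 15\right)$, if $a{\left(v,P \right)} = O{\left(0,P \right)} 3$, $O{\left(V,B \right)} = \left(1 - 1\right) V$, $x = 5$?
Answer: $-168$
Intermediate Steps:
$O{\left(V,B \right)} = 0$ ($O{\left(V,B \right)} = \left(1 - 1\right) V = 0 V = 0$)
$a{\left(v,P \right)} = 0$ ($a{\left(v,P \right)} = 0 \cdot 3 = 0$)
$- 8 \left(\left(6 + a{\left(1,x \right)} 1\right) + 15\right) = - 8 \left(\left(6 + 0 \cdot 1\right) + 15\right) = - 8 \left(\left(6 + 0\right) + 15\right) = - 8 \left(6 + 15\right) = \left(-8\right) 21 = -168$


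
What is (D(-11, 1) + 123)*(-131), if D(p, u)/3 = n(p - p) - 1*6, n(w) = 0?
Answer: -13755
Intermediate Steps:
D(p, u) = -18 (D(p, u) = 3*(0 - 1*6) = 3*(0 - 6) = 3*(-6) = -18)
(D(-11, 1) + 123)*(-131) = (-18 + 123)*(-131) = 105*(-131) = -13755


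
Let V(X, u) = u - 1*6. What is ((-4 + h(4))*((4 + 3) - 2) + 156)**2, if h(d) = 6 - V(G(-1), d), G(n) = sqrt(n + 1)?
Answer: 30976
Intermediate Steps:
G(n) = sqrt(1 + n)
V(X, u) = -6 + u (V(X, u) = u - 6 = -6 + u)
h(d) = 12 - d (h(d) = 6 - (-6 + d) = 6 + (6 - d) = 12 - d)
((-4 + h(4))*((4 + 3) - 2) + 156)**2 = ((-4 + (12 - 1*4))*((4 + 3) - 2) + 156)**2 = ((-4 + (12 - 4))*(7 - 2) + 156)**2 = ((-4 + 8)*5 + 156)**2 = (4*5 + 156)**2 = (20 + 156)**2 = 176**2 = 30976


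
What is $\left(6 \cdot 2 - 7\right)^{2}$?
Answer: $25$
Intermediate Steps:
$\left(6 \cdot 2 - 7\right)^{2} = \left(12 - 7\right)^{2} = 5^{2} = 25$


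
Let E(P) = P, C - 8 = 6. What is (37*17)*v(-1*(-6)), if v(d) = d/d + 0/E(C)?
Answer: 629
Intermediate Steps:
C = 14 (C = 8 + 6 = 14)
v(d) = 1 (v(d) = d/d + 0/14 = 1 + 0*(1/14) = 1 + 0 = 1)
(37*17)*v(-1*(-6)) = (37*17)*1 = 629*1 = 629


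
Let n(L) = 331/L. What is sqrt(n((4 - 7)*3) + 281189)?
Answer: sqrt(2530370)/3 ≈ 530.24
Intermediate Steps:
sqrt(n((4 - 7)*3) + 281189) = sqrt(331/(((4 - 7)*3)) + 281189) = sqrt(331/((-3*3)) + 281189) = sqrt(331/(-9) + 281189) = sqrt(331*(-1/9) + 281189) = sqrt(-331/9 + 281189) = sqrt(2530370/9) = sqrt(2530370)/3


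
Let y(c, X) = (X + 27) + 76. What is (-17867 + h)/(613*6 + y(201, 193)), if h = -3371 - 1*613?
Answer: -21851/3974 ≈ -5.4985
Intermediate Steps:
y(c, X) = 103 + X (y(c, X) = (27 + X) + 76 = 103 + X)
h = -3984 (h = -3371 - 613 = -3984)
(-17867 + h)/(613*6 + y(201, 193)) = (-17867 - 3984)/(613*6 + (103 + 193)) = -21851/(3678 + 296) = -21851/3974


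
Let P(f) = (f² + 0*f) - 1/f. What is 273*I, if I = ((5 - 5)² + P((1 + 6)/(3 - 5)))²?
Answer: 4804839/112 ≈ 42900.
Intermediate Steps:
P(f) = f² - 1/f (P(f) = (f² + 0) - 1/f = f² - 1/f)
I = 123201/784 (I = ((5 - 5)² + (-1 + ((1 + 6)/(3 - 5))³)/(((1 + 6)/(3 - 5))))² = (0² + (-1 + (7/(-2))³)/((7/(-2))))² = (0 + (-1 + (7*(-½))³)/((7*(-½))))² = (0 + (-1 + (-7/2)³)/(-7/2))² = (0 - 2*(-1 - 343/8)/7)² = (0 - 2/7*(-351/8))² = (0 + 351/28)² = (351/28)² = 123201/784 ≈ 157.14)
273*I = 273*(123201/784) = 4804839/112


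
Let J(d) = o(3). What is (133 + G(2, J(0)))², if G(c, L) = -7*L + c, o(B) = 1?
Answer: 16384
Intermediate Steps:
J(d) = 1
G(c, L) = c - 7*L
(133 + G(2, J(0)))² = (133 + (2 - 7*1))² = (133 + (2 - 7))² = (133 - 5)² = 128² = 16384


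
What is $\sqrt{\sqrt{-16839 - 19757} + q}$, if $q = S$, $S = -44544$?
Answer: $\sqrt{-44544 + 2 i \sqrt{9149}} \approx 0.4532 + 211.05 i$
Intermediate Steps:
$q = -44544$
$\sqrt{\sqrt{-16839 - 19757} + q} = \sqrt{\sqrt{-16839 - 19757} - 44544} = \sqrt{\sqrt{-36596} - 44544} = \sqrt{2 i \sqrt{9149} - 44544} = \sqrt{-44544 + 2 i \sqrt{9149}}$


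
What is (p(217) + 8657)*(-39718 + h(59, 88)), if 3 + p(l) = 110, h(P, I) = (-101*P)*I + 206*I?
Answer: -4784986248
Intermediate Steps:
h(P, I) = 206*I - 101*I*P (h(P, I) = -101*I*P + 206*I = 206*I - 101*I*P)
p(l) = 107 (p(l) = -3 + 110 = 107)
(p(217) + 8657)*(-39718 + h(59, 88)) = (107 + 8657)*(-39718 + 88*(206 - 101*59)) = 8764*(-39718 + 88*(206 - 5959)) = 8764*(-39718 + 88*(-5753)) = 8764*(-39718 - 506264) = 8764*(-545982) = -4784986248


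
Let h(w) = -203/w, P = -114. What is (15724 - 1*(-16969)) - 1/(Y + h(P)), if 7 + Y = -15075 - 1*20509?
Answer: 132641091617/4057171 ≈ 32693.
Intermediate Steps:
Y = -35591 (Y = -7 + (-15075 - 1*20509) = -7 + (-15075 - 20509) = -7 - 35584 = -35591)
(15724 - 1*(-16969)) - 1/(Y + h(P)) = (15724 - 1*(-16969)) - 1/(-35591 - 203/(-114)) = (15724 + 16969) - 1/(-35591 - 203*(-1/114)) = 32693 - 1/(-35591 + 203/114) = 32693 - 1/(-4057171/114) = 32693 - 1*(-114/4057171) = 32693 + 114/4057171 = 132641091617/4057171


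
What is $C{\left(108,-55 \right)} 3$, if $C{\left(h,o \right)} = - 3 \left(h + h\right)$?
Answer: $-1944$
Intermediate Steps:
$C{\left(h,o \right)} = - 6 h$ ($C{\left(h,o \right)} = - 3 \cdot 2 h = - 6 h$)
$C{\left(108,-55 \right)} 3 = \left(-6\right) 108 \cdot 3 = \left(-648\right) 3 = -1944$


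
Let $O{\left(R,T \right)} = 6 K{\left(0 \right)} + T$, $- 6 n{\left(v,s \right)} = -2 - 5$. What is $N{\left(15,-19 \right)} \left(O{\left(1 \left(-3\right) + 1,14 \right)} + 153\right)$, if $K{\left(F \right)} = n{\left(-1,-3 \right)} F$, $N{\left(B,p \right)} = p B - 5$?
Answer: $-48430$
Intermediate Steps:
$N{\left(B,p \right)} = -5 + B p$ ($N{\left(B,p \right)} = B p - 5 = -5 + B p$)
$n{\left(v,s \right)} = \frac{7}{6}$ ($n{\left(v,s \right)} = - \frac{-2 - 5}{6} = \left(- \frac{1}{6}\right) \left(-7\right) = \frac{7}{6}$)
$K{\left(F \right)} = \frac{7 F}{6}$
$O{\left(R,T \right)} = T$ ($O{\left(R,T \right)} = 6 \cdot \frac{7}{6} \cdot 0 + T = 6 \cdot 0 + T = 0 + T = T$)
$N{\left(15,-19 \right)} \left(O{\left(1 \left(-3\right) + 1,14 \right)} + 153\right) = \left(-5 + 15 \left(-19\right)\right) \left(14 + 153\right) = \left(-5 - 285\right) 167 = \left(-290\right) 167 = -48430$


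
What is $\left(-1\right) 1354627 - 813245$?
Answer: $-2167872$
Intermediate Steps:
$\left(-1\right) 1354627 - 813245 = -1354627 - 813245 = -2167872$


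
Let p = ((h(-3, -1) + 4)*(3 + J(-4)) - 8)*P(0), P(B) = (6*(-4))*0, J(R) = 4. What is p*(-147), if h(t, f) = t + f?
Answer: 0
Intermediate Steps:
h(t, f) = f + t
P(B) = 0 (P(B) = -24*0 = 0)
p = 0 (p = (((-1 - 3) + 4)*(3 + 4) - 8)*0 = ((-4 + 4)*7 - 8)*0 = (0*7 - 8)*0 = (0 - 8)*0 = -8*0 = 0)
p*(-147) = 0*(-147) = 0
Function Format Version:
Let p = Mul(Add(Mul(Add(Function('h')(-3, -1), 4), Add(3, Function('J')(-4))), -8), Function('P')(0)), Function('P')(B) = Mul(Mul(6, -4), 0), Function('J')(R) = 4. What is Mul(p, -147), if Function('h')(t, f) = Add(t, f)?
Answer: 0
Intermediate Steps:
Function('h')(t, f) = Add(f, t)
Function('P')(B) = 0 (Function('P')(B) = Mul(-24, 0) = 0)
p = 0 (p = Mul(Add(Mul(Add(Add(-1, -3), 4), Add(3, 4)), -8), 0) = Mul(Add(Mul(Add(-4, 4), 7), -8), 0) = Mul(Add(Mul(0, 7), -8), 0) = Mul(Add(0, -8), 0) = Mul(-8, 0) = 0)
Mul(p, -147) = Mul(0, -147) = 0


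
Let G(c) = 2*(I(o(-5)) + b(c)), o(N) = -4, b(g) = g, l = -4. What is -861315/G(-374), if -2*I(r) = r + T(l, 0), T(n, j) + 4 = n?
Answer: 861315/736 ≈ 1170.3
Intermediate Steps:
T(n, j) = -4 + n
I(r) = 4 - r/2 (I(r) = -(r + (-4 - 4))/2 = -(r - 8)/2 = -(-8 + r)/2 = 4 - r/2)
G(c) = 12 + 2*c (G(c) = 2*((4 - ½*(-4)) + c) = 2*((4 + 2) + c) = 2*(6 + c) = 12 + 2*c)
-861315/G(-374) = -861315/(12 + 2*(-374)) = -861315/(12 - 748) = -861315/(-736) = -861315*(-1/736) = 861315/736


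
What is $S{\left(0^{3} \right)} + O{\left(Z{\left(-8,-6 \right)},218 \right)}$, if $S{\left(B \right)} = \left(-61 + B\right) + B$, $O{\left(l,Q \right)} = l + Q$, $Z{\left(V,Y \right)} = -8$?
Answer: $149$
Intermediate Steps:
$O{\left(l,Q \right)} = Q + l$
$S{\left(B \right)} = -61 + 2 B$
$S{\left(0^{3} \right)} + O{\left(Z{\left(-8,-6 \right)},218 \right)} = \left(-61 + 2 \cdot 0^{3}\right) + \left(218 - 8\right) = \left(-61 + 2 \cdot 0\right) + 210 = \left(-61 + 0\right) + 210 = -61 + 210 = 149$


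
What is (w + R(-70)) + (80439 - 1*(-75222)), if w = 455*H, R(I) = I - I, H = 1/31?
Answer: 4825946/31 ≈ 1.5568e+5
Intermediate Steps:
H = 1/31 ≈ 0.032258
R(I) = 0
w = 455/31 (w = 455*(1/31) = 455/31 ≈ 14.677)
(w + R(-70)) + (80439 - 1*(-75222)) = (455/31 + 0) + (80439 - 1*(-75222)) = 455/31 + (80439 + 75222) = 455/31 + 155661 = 4825946/31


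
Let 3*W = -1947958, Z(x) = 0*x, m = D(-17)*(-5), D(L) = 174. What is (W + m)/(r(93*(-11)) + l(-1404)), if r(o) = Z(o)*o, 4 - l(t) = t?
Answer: -243821/528 ≈ -461.78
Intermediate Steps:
l(t) = 4 - t
m = -870 (m = 174*(-5) = -870)
Z(x) = 0
r(o) = 0 (r(o) = 0*o = 0)
W = -1947958/3 (W = (1/3)*(-1947958) = -1947958/3 ≈ -6.4932e+5)
(W + m)/(r(93*(-11)) + l(-1404)) = (-1947958/3 - 870)/(0 + (4 - 1*(-1404))) = -1950568/(3*(0 + (4 + 1404))) = -1950568/(3*(0 + 1408)) = -1950568/3/1408 = -1950568/3*1/1408 = -243821/528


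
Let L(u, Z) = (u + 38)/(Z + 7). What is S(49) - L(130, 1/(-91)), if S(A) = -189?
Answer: -11291/53 ≈ -213.04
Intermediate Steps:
L(u, Z) = (38 + u)/(7 + Z)
S(49) - L(130, 1/(-91)) = -189 - (38 + 130)/(7 + 1/(-91)) = -189 - 168/(7 - 1/91) = -189 - 168/636/91 = -189 - 91*168/636 = -189 - 1*1274/53 = -189 - 1274/53 = -11291/53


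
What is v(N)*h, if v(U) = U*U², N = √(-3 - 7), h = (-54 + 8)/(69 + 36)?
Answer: 92*I*√10/21 ≈ 13.854*I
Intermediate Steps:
h = -46/105 ≈ -0.43810
N = I*√10 (N = √(-10) = I*√10 ≈ 3.1623*I)
v(U) = U³
v(N)*h = (I*√10)³*(-46/105) = -10*I*√10*(-46/105) = 92*I*√10/21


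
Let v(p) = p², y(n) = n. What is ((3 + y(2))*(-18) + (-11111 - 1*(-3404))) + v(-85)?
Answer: -572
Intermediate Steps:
((3 + y(2))*(-18) + (-11111 - 1*(-3404))) + v(-85) = ((3 + 2)*(-18) + (-11111 - 1*(-3404))) + (-85)² = (5*(-18) + (-11111 + 3404)) + 7225 = (-90 - 7707) + 7225 = -7797 + 7225 = -572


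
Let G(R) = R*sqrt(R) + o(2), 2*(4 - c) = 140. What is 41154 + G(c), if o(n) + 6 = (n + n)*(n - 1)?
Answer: 41152 - 66*I*sqrt(66) ≈ 41152.0 - 536.19*I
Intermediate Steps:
c = -66 (c = 4 - 1/2*140 = 4 - 70 = -66)
o(n) = -6 + 2*n*(-1 + n) (o(n) = -6 + (n + n)*(n - 1) = -6 + (2*n)*(-1 + n) = -6 + 2*n*(-1 + n))
G(R) = -2 + R**(3/2) (G(R) = R*sqrt(R) + (-6 - 2*2 + 2*2**2) = R**(3/2) + (-6 - 4 + 2*4) = R**(3/2) + (-6 - 4 + 8) = R**(3/2) - 2 = -2 + R**(3/2))
41154 + G(c) = 41154 + (-2 + (-66)**(3/2)) = 41154 + (-2 - 66*I*sqrt(66)) = 41152 - 66*I*sqrt(66)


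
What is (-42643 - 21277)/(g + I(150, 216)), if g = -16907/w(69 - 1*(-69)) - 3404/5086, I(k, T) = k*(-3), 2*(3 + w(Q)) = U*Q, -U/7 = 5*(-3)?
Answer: 235435334304/1668540617 ≈ 141.10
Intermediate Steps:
U = 105 (U = -35*(-3) = -7*(-15) = 105)
w(Q) = -3 + 105*Q/2 (w(Q) = -3 + (105*Q)/2 = -3 + 105*Q/2)
I(k, T) = -3*k
g = -55320385/18416406 (g = -16907/(-3 + 105*(69 - 1*(-69))/2) - 3404/5086 = -16907/(-3 + 105*(69 + 69)/2) - 3404*1/5086 = -16907/(-3 + (105/2)*138) - 1702/2543 = -16907/(-3 + 7245) - 1702/2543 = -16907/7242 - 1702/2543 = -55320385/18416406 ≈ -3.0039)
(-42643 - 21277)/(g + I(150, 216)) = (-42643 - 21277)/(-55320385/18416406 - 3*150) = -63920/(-55320385/18416406 - 450) = -63920/(-8342703085/18416406) = -63920*(-18416406/8342703085) = 235435334304/1668540617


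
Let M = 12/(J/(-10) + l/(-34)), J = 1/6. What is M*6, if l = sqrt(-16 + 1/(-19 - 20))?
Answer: -16230240/191257 + 18360000*I*sqrt(39)/191257 ≈ -84.861 + 599.5*I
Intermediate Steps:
J = 1/6 (J = 1*(1/6) = 1/6 ≈ 0.16667)
l = 25*I*sqrt(39)/39 (l = sqrt(-16 + 1/(-39)) = sqrt(-16 - 1/39) = sqrt(-625/39) = 25*I*sqrt(39)/39 ≈ 4.0032*I)
M = 12/(-1/60 - 25*I*sqrt(39)/1326) (M = 12/((1/6)/(-10) + (25*I*sqrt(39)/39)/(-34)) = 12/((1/6)*(-1/10) + (25*I*sqrt(39)/39)*(-1/34)) = 12/(-1/60 - 25*I*sqrt(39)/1326) ≈ -14.143 + 99.916*I)
M*6 = (-2705040/191257 + 3060000*I*sqrt(39)/191257)*6 = -16230240/191257 + 18360000*I*sqrt(39)/191257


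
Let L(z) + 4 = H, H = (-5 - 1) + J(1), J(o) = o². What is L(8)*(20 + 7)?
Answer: -243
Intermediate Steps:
H = -5 (H = (-5 - 1) + 1² = -6 + 1 = -5)
L(z) = -9 (L(z) = -4 - 5 = -9)
L(8)*(20 + 7) = -9*(20 + 7) = -9*27 = -243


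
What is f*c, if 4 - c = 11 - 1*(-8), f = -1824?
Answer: 27360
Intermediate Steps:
c = -15 (c = 4 - (11 - 1*(-8)) = 4 - (11 + 8) = 4 - 1*19 = 4 - 19 = -15)
f*c = -1824*(-15) = 27360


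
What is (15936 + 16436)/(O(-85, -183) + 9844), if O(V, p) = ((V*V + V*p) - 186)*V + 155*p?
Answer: -32372/1939011 ≈ -0.016695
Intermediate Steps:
O(V, p) = 155*p + V*(-186 + V**2 + V*p) (O(V, p) = ((V**2 + V*p) - 186)*V + 155*p = (-186 + V**2 + V*p)*V + 155*p = V*(-186 + V**2 + V*p) + 155*p = 155*p + V*(-186 + V**2 + V*p))
(15936 + 16436)/(O(-85, -183) + 9844) = (15936 + 16436)/(((-85)**3 - 186*(-85) + 155*(-183) - 183*(-85)**2) + 9844) = 32372/((-614125 + 15810 - 28365 - 183*7225) + 9844) = 32372/((-614125 + 15810 - 28365 - 1322175) + 9844) = 32372/(-1948855 + 9844) = 32372/(-1939011) = 32372*(-1/1939011) = -32372/1939011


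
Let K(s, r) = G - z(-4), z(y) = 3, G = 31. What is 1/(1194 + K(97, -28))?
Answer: 1/1222 ≈ 0.00081833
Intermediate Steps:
K(s, r) = 28 (K(s, r) = 31 - 1*3 = 31 - 3 = 28)
1/(1194 + K(97, -28)) = 1/(1194 + 28) = 1/1222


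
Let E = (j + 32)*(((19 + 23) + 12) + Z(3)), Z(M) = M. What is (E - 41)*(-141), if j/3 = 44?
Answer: -1312287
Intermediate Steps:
j = 132 (j = 3*44 = 132)
E = 9348 (E = (132 + 32)*(((19 + 23) + 12) + 3) = 164*((42 + 12) + 3) = 164*(54 + 3) = 164*57 = 9348)
(E - 41)*(-141) = (9348 - 41)*(-141) = 9307*(-141) = -1312287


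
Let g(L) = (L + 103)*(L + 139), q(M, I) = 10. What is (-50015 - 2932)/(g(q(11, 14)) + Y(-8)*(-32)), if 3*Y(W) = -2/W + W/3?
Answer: -476523/151765 ≈ -3.1399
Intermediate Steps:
Y(W) = -2/(3*W) + W/9 (Y(W) = (-2/W + W/3)/3 = -2/(3*W) + W/9)
g(L) = (103 + L)*(139 + L)
(-50015 - 2932)/(g(q(11, 14)) + Y(-8)*(-32)) = (-50015 - 2932)/((14317 + 10² + 242*10) + ((⅑)*(-6 + (-8)²)/(-8))*(-32)) = -52947/((14317 + 100 + 2420) + ((⅑)*(-⅛)*(-6 + 64))*(-32)) = -52947/(16837 + ((⅑)*(-⅛)*58)*(-32)) = -52947/(16837 - 29/36*(-32)) = -52947/(16837 + 232/9) = -52947/151765/9 = -52947*9/151765 = -476523/151765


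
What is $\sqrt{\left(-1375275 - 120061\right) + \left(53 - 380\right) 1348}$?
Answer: $2 i \sqrt{484033} \approx 1391.4 i$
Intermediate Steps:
$\sqrt{\left(-1375275 - 120061\right) + \left(53 - 380\right) 1348} = \sqrt{-1495336 + \left(53 - 380\right) 1348} = \sqrt{-1495336 - 440796} = \sqrt{-1936132} = 2 i \sqrt{484033}$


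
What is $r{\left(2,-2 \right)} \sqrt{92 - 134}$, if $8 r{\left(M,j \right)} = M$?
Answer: $\frac{i \sqrt{42}}{4} \approx 1.6202 i$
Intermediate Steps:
$r{\left(M,j \right)} = \frac{M}{8}$
$r{\left(2,-2 \right)} \sqrt{92 - 134} = \frac{1}{8} \cdot 2 \sqrt{92 - 134} = \frac{\sqrt{-42}}{4} = \frac{i \sqrt{42}}{4}$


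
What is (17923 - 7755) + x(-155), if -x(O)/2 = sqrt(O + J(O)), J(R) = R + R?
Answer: 10168 - 2*I*sqrt(465) ≈ 10168.0 - 43.128*I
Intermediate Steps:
J(R) = 2*R
x(O) = -2*sqrt(3)*sqrt(O) (x(O) = -2*sqrt(O + 2*O) = -2*sqrt(3)*sqrt(O))
(17923 - 7755) + x(-155) = (17923 - 7755) - 2*sqrt(3)*sqrt(-155) = 10168 - 2*sqrt(3)*I*sqrt(155) = 10168 - 2*I*sqrt(465)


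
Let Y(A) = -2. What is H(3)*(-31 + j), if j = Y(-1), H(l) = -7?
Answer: 231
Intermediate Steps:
j = -2
H(3)*(-31 + j) = -7*(-31 - 2) = -7*(-33) = 231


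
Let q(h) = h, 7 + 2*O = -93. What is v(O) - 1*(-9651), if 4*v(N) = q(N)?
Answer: 19277/2 ≈ 9638.5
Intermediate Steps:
O = -50 (O = -7/2 + (1/2)*(-93) = -7/2 - 93/2 = -50)
v(N) = N/4
v(O) - 1*(-9651) = (1/4)*(-50) - 1*(-9651) = -25/2 + 9651 = 19277/2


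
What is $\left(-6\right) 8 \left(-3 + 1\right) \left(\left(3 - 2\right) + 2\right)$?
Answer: $288$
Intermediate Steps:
$\left(-6\right) 8 \left(-3 + 1\right) \left(\left(3 - 2\right) + 2\right) = - 48 \left(- 2 \left(1 + 2\right)\right) = - 48 \left(\left(-2\right) 3\right) = \left(-48\right) \left(-6\right) = 288$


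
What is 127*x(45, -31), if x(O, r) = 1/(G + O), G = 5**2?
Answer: 127/70 ≈ 1.8143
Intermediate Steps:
G = 25
x(O, r) = 1/(25 + O)
127*x(45, -31) = 127/(25 + 45) = 127/70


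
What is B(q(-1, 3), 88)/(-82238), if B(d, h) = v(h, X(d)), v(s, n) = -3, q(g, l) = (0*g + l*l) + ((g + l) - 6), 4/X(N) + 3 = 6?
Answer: 3/82238 ≈ 3.6479e-5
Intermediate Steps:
X(N) = 4/3 (X(N) = 4/(-3 + 6) = 4/3)
q(g, l) = -6 + g + l + l² (q(g, l) = (0 + l²) + (-6 + g + l) = l² + (-6 + g + l) = -6 + g + l + l²)
B(d, h) = -3
B(q(-1, 3), 88)/(-82238) = -3/(-82238) = -3*(-1/82238) = 3/82238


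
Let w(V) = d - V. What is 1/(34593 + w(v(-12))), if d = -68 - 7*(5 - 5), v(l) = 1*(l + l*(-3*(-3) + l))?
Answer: 1/34501 ≈ 2.8985e-5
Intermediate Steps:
v(l) = l + l*(9 + l) (v(l) = 1*(l + l*(9 + l)) = l + l*(9 + l))
d = -68 (d = -68 - 7*0 = -68 - 1*0 = -68 + 0 = -68)
w(V) = -68 - V
1/(34593 + w(v(-12))) = 1/(34593 + (-68 - (-12)*(10 - 12))) = 1/(34593 + (-68 - (-12)*(-2))) = 1/(34593 + (-68 - 1*24)) = 1/(34593 + (-68 - 24)) = 1/(34593 - 92) = 1/34501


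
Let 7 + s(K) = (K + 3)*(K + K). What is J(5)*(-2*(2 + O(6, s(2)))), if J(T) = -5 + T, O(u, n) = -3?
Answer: 0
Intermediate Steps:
s(K) = -7 + 2*K*(3 + K) (s(K) = -7 + (K + 3)*(K + K) = -7 + (3 + K)*(2*K) = -7 + 2*K*(3 + K))
J(5)*(-2*(2 + O(6, s(2)))) = (-5 + 5)*(-2*(2 - 3)) = 0*(-2*(-1)) = 0*2 = 0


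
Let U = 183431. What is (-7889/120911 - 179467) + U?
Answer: 2976915/751 ≈ 3963.9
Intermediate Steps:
(-7889/120911 - 179467) + U = (-7889/120911 - 179467) + 183431 = (-7889*1/120911 - 179467) + 183431 = (-49/751 - 179467) + 183431 = -134779766/751 + 183431 = 2976915/751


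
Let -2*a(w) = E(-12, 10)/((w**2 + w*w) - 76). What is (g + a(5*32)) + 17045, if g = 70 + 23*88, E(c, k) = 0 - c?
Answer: 489231115/25562 ≈ 19139.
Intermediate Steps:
E(c, k) = -c
a(w) = -6/(-76 + 2*w**2) (a(w) = -(-1*(-12))/(2*((w**2 + w*w) - 76)) = -6/((w**2 + w**2) - 76) = -6/(2*w**2 - 76) = -6/(-76 + 2*w**2))
g = 2094 (g = 70 + 2024 = 2094)
(g + a(5*32)) + 17045 = (2094 - 3/(-38 + (5*32)**2)) + 17045 = (2094 - 3/(-38 + 160**2)) + 17045 = (2094 - 3/(-38 + 25600)) + 17045 = (2094 - 3/25562) + 17045 = 53526825/25562 + 17045 = 489231115/25562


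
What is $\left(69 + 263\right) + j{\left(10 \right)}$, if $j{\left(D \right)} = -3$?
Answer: $329$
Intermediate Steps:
$\left(69 + 263\right) + j{\left(10 \right)} = \left(69 + 263\right) - 3 = 332 - 3 = 329$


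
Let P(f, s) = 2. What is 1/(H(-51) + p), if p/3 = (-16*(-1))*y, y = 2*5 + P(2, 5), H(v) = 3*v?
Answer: 1/423 ≈ 0.0023641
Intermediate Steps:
y = 12 (y = 2*5 + 2 = 10 + 2 = 12)
p = 576 (p = 3*(-16*(-1)*12) = 3*(16*12) = 3*192 = 576)
1/(H(-51) + p) = 1/(3*(-51) + 576) = 1/(-153 + 576) = 1/423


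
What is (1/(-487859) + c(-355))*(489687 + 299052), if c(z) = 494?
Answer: 190087948592955/487859 ≈ 3.8964e+8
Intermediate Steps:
(1/(-487859) + c(-355))*(489687 + 299052) = (1/(-487859) + 494)*(489687 + 299052) = (-1/487859 + 494)*788739 = (241002345/487859)*788739 = 190087948592955/487859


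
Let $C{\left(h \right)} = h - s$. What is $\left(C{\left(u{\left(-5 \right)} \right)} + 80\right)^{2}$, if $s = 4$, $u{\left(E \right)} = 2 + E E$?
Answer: $10609$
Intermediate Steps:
$u{\left(E \right)} = 2 + E^{2}$
$C{\left(h \right)} = -4 + h$ ($C{\left(h \right)} = h - 4 = -4 + h$)
$\left(C{\left(u{\left(-5 \right)} \right)} + 80\right)^{2} = \left(\left(-4 + \left(2 + \left(-5\right)^{2}\right)\right) + 80\right)^{2} = \left(\left(-4 + \left(2 + 25\right)\right) + 80\right)^{2} = \left(\left(-4 + 27\right) + 80\right)^{2} = \left(23 + 80\right)^{2} = 103^{2} = 10609$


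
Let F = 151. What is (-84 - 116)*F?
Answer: -30200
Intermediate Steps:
(-84 - 116)*F = (-84 - 116)*151 = -200*151 = -30200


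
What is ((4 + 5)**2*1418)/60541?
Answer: 114858/60541 ≈ 1.8972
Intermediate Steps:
((4 + 5)**2*1418)/60541 = (9**2*1418)*(1/60541) = (81*1418)*(1/60541) = 114858*(1/60541) = 114858/60541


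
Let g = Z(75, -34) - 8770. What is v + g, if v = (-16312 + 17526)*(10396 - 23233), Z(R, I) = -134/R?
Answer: -1169466734/75 ≈ -1.5593e+7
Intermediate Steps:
g = -657884/75 (g = -134/75 - 8770 = -657884/75 ≈ -8771.8)
v = -15584118 (v = 1214*(-12837) = -15584118)
v + g = -15584118 - 657884/75 = -1169466734/75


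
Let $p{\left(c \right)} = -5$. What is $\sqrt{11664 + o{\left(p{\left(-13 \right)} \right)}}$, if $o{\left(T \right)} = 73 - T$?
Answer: $\sqrt{11742} \approx 108.36$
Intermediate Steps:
$\sqrt{11664 + o{\left(p{\left(-13 \right)} \right)}} = \sqrt{11664 + \left(73 - -5\right)} = \sqrt{11664 + \left(73 + 5\right)} = \sqrt{11664 + 78} = \sqrt{11742}$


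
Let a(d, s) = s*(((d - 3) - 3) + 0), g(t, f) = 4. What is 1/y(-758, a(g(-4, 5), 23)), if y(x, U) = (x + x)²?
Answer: 1/2298256 ≈ 4.3511e-7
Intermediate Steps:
a(d, s) = s*(-6 + d) (a(d, s) = s*(((-3 + d) - 3) + 0) = s*((-6 + d) + 0) = s*(-6 + d))
y(x, U) = 4*x² (y(x, U) = (2*x)² = 4*x²)
1/y(-758, a(g(-4, 5), 23)) = 1/(4*(-758)²) = 1/(4*574564) = 1/2298256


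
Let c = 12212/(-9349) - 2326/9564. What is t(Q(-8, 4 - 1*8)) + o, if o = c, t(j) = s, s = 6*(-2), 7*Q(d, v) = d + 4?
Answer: -605753687/44706918 ≈ -13.549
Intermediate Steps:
Q(d, v) = 4/7 + d/7 (Q(d, v) = (d + 4)/7 = (4 + d)/7 = 4/7 + d/7)
s = -12
t(j) = -12
c = -69270671/44706918 (c = 12212*(-1/9349) - 2326*1/9564 = -12212/9349 - 1163/4782 = -69270671/44706918 ≈ -1.5494)
o = -69270671/44706918 ≈ -1.5494
t(Q(-8, 4 - 1*8)) + o = -12 - 69270671/44706918 = -605753687/44706918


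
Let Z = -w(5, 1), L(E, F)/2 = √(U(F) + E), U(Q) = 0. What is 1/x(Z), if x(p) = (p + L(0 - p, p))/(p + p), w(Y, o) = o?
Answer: -2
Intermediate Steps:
L(E, F) = 2*√E (L(E, F) = 2*√(0 + E) = 2*√E)
Z = -1 (Z = -1*1 = -1)
x(p) = (p + 2*√(-p))/(2*p) (x(p) = (p + 2*√(0 - p))/(p + p) = (p + 2*√(-p))/((2*p)) = (p + 2*√(-p))*(1/(2*p)) = (p + 2*√(-p))/(2*p))
1/x(Z) = 1/((√(-1*(-1)) + (½)*(-1))/(-1)) = 1/(-(√1 - ½)) = 1/(-(1 - ½)) = 1/(-1*½) = 1/(-½) = -2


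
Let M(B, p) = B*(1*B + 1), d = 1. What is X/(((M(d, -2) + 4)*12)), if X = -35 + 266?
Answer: 77/24 ≈ 3.2083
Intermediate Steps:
M(B, p) = B*(1 + B) (M(B, p) = B*(B + 1) = B*(1 + B))
X = 231
X/(((M(d, -2) + 4)*12)) = 231/(((1*(1 + 1) + 4)*12)) = 231/(((1*2 + 4)*12)) = 231/(((2 + 4)*12)) = 231/((6*12)) = 231/72 = 231*(1/72) = 77/24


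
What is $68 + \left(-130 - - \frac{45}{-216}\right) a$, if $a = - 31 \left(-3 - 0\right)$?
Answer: $- \frac{96331}{8} \approx -12041.0$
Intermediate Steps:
$a = 93$ ($a = - 31 \left(-3 + 0\right) = \left(-31\right) \left(-3\right) = 93$)
$68 + \left(-130 - - \frac{45}{-216}\right) a = 68 + \left(-130 - - \frac{45}{-216}\right) 93 = 68 + \left(-130 - \left(-45\right) \left(- \frac{1}{216}\right)\right) 93 = 68 + \left(-130 - \frac{5}{24}\right) 93 = 68 - \frac{96875}{8} = - \frac{96331}{8}$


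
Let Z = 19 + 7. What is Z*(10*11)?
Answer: 2860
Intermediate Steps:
Z = 26
Z*(10*11) = 26*(10*11) = 26*110 = 2860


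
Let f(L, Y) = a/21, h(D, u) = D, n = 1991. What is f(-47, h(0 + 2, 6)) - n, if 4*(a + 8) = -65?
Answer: -167341/84 ≈ -1992.2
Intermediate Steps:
a = -97/4 (a = -8 + (¼)*(-65) = -8 - 65/4 = -97/4 ≈ -24.250)
f(L, Y) = -97/84 (f(L, Y) = -97/4/21 = -97/4*1/21 = -97/84)
f(-47, h(0 + 2, 6)) - n = -97/84 - 1*1991 = -97/84 - 1991 = -167341/84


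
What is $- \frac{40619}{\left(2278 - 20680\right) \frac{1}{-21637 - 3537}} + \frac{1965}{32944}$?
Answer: $- \frac{16843305373267}{303117744} \approx -55567.0$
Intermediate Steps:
$- \frac{40619}{\left(2278 - 20680\right) \frac{1}{-21637 - 3537}} + \frac{1965}{32944} = - \frac{40619}{\left(-18402\right) \frac{1}{-25174}} + 1965 \cdot \frac{1}{32944} = - \frac{40619}{\left(-18402\right) \left(- \frac{1}{25174}\right)} + \frac{1965}{32944} = - \frac{40619}{\frac{9201}{12587}} + \frac{1965}{32944} = \left(-40619\right) \frac{12587}{9201} + \frac{1965}{32944} = - \frac{511271353}{9201} + \frac{1965}{32944} = - \frac{16843305373267}{303117744}$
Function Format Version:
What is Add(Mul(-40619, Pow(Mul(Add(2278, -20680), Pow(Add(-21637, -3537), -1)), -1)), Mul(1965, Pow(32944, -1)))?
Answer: Rational(-16843305373267, 303117744) ≈ -55567.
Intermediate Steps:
Add(Mul(-40619, Pow(Mul(Add(2278, -20680), Pow(Add(-21637, -3537), -1)), -1)), Mul(1965, Pow(32944, -1))) = Add(Mul(-40619, Pow(Mul(-18402, Pow(-25174, -1)), -1)), Mul(1965, Rational(1, 32944))) = Add(Mul(-40619, Pow(Mul(-18402, Rational(-1, 25174)), -1)), Rational(1965, 32944)) = Add(Mul(-40619, Pow(Rational(9201, 12587), -1)), Rational(1965, 32944)) = Add(Mul(-40619, Rational(12587, 9201)), Rational(1965, 32944)) = Add(Rational(-511271353, 9201), Rational(1965, 32944)) = Rational(-16843305373267, 303117744)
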